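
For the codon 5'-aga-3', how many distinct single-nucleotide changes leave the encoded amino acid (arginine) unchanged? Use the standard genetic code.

Position 1: CGA → 1 synonymous.
Position 2: none → 0 synonymous.
Position 3: AGG → 1 synonymous.
Total: 1 + 0 + 1 = 2.

2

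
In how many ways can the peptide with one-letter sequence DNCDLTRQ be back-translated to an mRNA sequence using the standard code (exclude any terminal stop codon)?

Asp: 2 codons.
Asn: 2 codons.
Cys: 2 codons.
Asp: 2 codons.
Leu: 6 codons.
Thr: 4 codons.
Arg: 6 codons.
Gln: 2 codons.
2 × 2 × 2 × 2 × 6 × 4 × 6 × 2 = 4608.

4608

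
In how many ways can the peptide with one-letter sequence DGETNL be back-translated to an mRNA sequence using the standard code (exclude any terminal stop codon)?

768

Asp: 2 codons.
Gly: 4 codons.
Glu: 2 codons.
Thr: 4 codons.
Asn: 2 codons.
Leu: 6 codons.
2 × 4 × 2 × 4 × 2 × 6 = 768.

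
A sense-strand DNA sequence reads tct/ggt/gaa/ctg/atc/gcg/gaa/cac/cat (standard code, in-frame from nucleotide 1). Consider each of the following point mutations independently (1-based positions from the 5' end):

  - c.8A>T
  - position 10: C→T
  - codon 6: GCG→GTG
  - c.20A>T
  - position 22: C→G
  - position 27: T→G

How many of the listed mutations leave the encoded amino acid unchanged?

1

Codon 3: GAA (Glu) → GTA (Val) — missense.
Codon 4: CTG (Leu) → TTG (Leu) — synonymous.
Codon 6: GCG (Ala) → GTG (Val) — missense.
Codon 7: GAA (Glu) → GTA (Val) — missense.
Codon 8: CAC (His) → GAC (Asp) — missense.
Codon 9: CAT (His) → CAG (Gln) — missense.
Synonymous: 1 of 6.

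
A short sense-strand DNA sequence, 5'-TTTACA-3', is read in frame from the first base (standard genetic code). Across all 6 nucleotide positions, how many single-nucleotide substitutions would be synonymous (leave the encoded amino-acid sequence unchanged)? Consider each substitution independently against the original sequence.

Codon 1 (TTT, Phe): 1 synonymous substitution.
Codon 2 (ACA, Thr): 3 synonymous substitutions.
Total: 1 + 3 = 4.

4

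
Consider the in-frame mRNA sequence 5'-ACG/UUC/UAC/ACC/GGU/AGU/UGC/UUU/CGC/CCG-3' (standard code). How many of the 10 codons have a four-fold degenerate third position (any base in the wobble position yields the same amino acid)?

Codon 1 ACG (Thr): third position 4-fold.
Codon 2 UUC (Phe): third position 2-fold.
Codon 3 UAC (Tyr): third position 2-fold.
Codon 4 ACC (Thr): third position 4-fold.
Codon 5 GGU (Gly): third position 4-fold.
Codon 6 AGU (Ser): third position 2-fold.
Codon 7 UGC (Cys): third position 2-fold.
Codon 8 UUU (Phe): third position 2-fold.
Codon 9 CGC (Arg): third position 4-fold.
Codon 10 CCG (Pro): third position 4-fold.
Four-fold degenerate third positions: 5.

5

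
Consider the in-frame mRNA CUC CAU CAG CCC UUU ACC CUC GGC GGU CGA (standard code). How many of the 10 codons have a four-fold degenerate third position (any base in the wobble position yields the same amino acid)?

7

Codon 1 CUC (Leu): third position 4-fold.
Codon 2 CAU (His): third position 2-fold.
Codon 3 CAG (Gln): third position 2-fold.
Codon 4 CCC (Pro): third position 4-fold.
Codon 5 UUU (Phe): third position 2-fold.
Codon 6 ACC (Thr): third position 4-fold.
Codon 7 CUC (Leu): third position 4-fold.
Codon 8 GGC (Gly): third position 4-fold.
Codon 9 GGU (Gly): third position 4-fold.
Codon 10 CGA (Arg): third position 4-fold.
Four-fold degenerate third positions: 7.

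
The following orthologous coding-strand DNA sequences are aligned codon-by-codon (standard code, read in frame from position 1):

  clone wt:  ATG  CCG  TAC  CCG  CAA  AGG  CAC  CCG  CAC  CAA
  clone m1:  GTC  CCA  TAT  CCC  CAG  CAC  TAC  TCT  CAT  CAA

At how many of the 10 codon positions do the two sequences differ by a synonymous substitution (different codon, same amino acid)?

5

Codon 1: ATG Met / GTC Val — nonsynonymous.
Codon 2: CCG Pro / CCA Pro — synonymous.
Codon 3: TAC Tyr / TAT Tyr — synonymous.
Codon 4: CCG Pro / CCC Pro — synonymous.
Codon 5: CAA Gln / CAG Gln — synonymous.
Codon 6: AGG Arg / CAC His — nonsynonymous.
Codon 7: CAC His / TAC Tyr — nonsynonymous.
Codon 8: CCG Pro / TCT Ser — nonsynonymous.
Codon 9: CAC His / CAT His — synonymous.
Codon 10: CAA Gln / CAA Gln — identical.
Synonymous differences: 5.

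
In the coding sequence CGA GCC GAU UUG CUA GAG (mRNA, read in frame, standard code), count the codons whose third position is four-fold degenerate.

3

Codon 1 CGA (Arg): third position 4-fold.
Codon 2 GCC (Ala): third position 4-fold.
Codon 3 GAU (Asp): third position 2-fold.
Codon 4 UUG (Leu): third position 2-fold.
Codon 5 CUA (Leu): third position 4-fold.
Codon 6 GAG (Glu): third position 2-fold.
Four-fold degenerate third positions: 3.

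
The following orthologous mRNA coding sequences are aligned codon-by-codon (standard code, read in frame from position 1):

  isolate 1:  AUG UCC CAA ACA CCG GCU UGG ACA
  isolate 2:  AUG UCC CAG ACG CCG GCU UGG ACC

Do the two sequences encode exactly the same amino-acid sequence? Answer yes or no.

Codon 1: AUG Met / AUG Met — identical.
Codon 2: UCC Ser / UCC Ser — identical.
Codon 3: CAA Gln / CAG Gln — synonymous.
Codon 4: ACA Thr / ACG Thr — synonymous.
Codon 5: CCG Pro / CCG Pro — identical.
Codon 6: GCU Ala / GCU Ala — identical.
Codon 7: UGG Trp / UGG Trp — identical.
Codon 8: ACA Thr / ACC Thr — synonymous.
Nonsynonymous differences: 0 → same protein.

yes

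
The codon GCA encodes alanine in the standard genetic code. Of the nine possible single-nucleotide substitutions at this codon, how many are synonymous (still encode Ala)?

Position 1: none → 0 synonymous.
Position 2: none → 0 synonymous.
Position 3: GCU, GCC, GCG → 3 synonymous.
Total: 0 + 0 + 3 = 3.

3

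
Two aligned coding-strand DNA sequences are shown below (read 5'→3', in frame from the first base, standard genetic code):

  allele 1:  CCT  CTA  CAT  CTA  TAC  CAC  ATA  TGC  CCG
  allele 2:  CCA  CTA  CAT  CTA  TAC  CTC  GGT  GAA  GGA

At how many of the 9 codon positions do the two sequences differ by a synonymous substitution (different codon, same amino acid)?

Codon 1: CCT Pro / CCA Pro — synonymous.
Codon 2: CTA Leu / CTA Leu — identical.
Codon 3: CAT His / CAT His — identical.
Codon 4: CTA Leu / CTA Leu — identical.
Codon 5: TAC Tyr / TAC Tyr — identical.
Codon 6: CAC His / CTC Leu — nonsynonymous.
Codon 7: ATA Ile / GGT Gly — nonsynonymous.
Codon 8: TGC Cys / GAA Glu — nonsynonymous.
Codon 9: CCG Pro / GGA Gly — nonsynonymous.
Synonymous differences: 1.

1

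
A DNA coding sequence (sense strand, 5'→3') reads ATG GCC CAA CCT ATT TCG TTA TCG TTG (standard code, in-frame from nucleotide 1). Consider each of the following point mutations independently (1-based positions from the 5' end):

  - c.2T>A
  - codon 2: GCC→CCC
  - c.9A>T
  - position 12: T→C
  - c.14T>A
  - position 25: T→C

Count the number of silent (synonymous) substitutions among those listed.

2

Codon 1: ATG (Met) → AAG (Lys) — missense.
Codon 2: GCC (Ala) → CCC (Pro) — missense.
Codon 3: CAA (Gln) → CAT (His) — missense.
Codon 4: CCT (Pro) → CCC (Pro) — synonymous.
Codon 5: ATT (Ile) → AAT (Asn) — missense.
Codon 9: TTG (Leu) → CTG (Leu) — synonymous.
Synonymous: 2 of 6.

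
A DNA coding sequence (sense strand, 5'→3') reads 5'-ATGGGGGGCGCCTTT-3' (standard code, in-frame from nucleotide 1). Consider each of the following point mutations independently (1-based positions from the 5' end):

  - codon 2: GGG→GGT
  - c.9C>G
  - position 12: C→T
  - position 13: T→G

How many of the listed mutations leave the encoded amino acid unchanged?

3

Codon 2: GGG (Gly) → GGT (Gly) — synonymous.
Codon 3: GGC (Gly) → GGG (Gly) — synonymous.
Codon 4: GCC (Ala) → GCT (Ala) — synonymous.
Codon 5: TTT (Phe) → GTT (Val) — missense.
Synonymous: 3 of 4.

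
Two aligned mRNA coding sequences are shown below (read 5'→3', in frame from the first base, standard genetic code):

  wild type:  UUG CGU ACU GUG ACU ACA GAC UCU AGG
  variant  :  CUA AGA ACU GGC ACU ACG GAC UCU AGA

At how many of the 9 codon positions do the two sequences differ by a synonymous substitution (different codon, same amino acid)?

Codon 1: UUG Leu / CUA Leu — synonymous.
Codon 2: CGU Arg / AGA Arg — synonymous.
Codon 3: ACU Thr / ACU Thr — identical.
Codon 4: GUG Val / GGC Gly — nonsynonymous.
Codon 5: ACU Thr / ACU Thr — identical.
Codon 6: ACA Thr / ACG Thr — synonymous.
Codon 7: GAC Asp / GAC Asp — identical.
Codon 8: UCU Ser / UCU Ser — identical.
Codon 9: AGG Arg / AGA Arg — synonymous.
Synonymous differences: 4.

4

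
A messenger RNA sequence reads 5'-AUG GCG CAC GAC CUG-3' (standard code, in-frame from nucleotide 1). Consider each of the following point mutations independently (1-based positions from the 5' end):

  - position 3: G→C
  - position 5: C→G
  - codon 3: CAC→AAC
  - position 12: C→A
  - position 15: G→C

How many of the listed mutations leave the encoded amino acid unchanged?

1

Codon 1: AUG (Met) → AUC (Ile) — missense.
Codon 2: GCG (Ala) → GGG (Gly) — missense.
Codon 3: CAC (His) → AAC (Asn) — missense.
Codon 4: GAC (Asp) → GAA (Glu) — missense.
Codon 5: CUG (Leu) → CUC (Leu) — synonymous.
Synonymous: 1 of 5.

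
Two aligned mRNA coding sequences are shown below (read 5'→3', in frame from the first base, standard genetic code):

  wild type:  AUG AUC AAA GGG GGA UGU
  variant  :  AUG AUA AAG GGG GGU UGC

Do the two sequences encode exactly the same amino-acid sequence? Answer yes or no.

Codon 1: AUG Met / AUG Met — identical.
Codon 2: AUC Ile / AUA Ile — synonymous.
Codon 3: AAA Lys / AAG Lys — synonymous.
Codon 4: GGG Gly / GGG Gly — identical.
Codon 5: GGA Gly / GGU Gly — synonymous.
Codon 6: UGU Cys / UGC Cys — synonymous.
Nonsynonymous differences: 0 → same protein.

yes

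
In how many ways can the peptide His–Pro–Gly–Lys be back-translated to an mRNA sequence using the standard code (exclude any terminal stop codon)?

64

His: 2 codons.
Pro: 4 codons.
Gly: 4 codons.
Lys: 2 codons.
2 × 4 × 4 × 2 = 64.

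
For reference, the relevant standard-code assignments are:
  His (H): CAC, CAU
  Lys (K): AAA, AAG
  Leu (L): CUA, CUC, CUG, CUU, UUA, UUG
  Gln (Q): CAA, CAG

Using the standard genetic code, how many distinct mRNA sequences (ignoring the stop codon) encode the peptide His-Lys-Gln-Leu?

48

His: 2 codons.
Lys: 2 codons.
Gln: 2 codons.
Leu: 6 codons.
2 × 2 × 2 × 6 = 48.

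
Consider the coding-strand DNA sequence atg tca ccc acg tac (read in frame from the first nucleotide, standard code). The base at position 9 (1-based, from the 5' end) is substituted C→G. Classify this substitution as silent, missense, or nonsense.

Position 9 falls in codon 3: CCC → Pro.
After the substitution the codon is CCG → Pro.
Both encode Pro, so the change is synonymous.

silent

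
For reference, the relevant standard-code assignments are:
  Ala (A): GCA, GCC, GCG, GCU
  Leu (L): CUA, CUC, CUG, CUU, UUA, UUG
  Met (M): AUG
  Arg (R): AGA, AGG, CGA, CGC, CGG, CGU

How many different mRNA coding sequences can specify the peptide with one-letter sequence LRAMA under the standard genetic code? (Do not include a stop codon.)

576

Leu: 6 codons.
Arg: 6 codons.
Ala: 4 codons.
Met: 1 codon.
Ala: 4 codons.
6 × 6 × 4 × 1 × 4 = 576.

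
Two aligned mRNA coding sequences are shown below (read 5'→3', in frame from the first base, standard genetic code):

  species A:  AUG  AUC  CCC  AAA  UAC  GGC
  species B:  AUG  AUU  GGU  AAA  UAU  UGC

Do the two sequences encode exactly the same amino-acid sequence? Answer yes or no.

Codon 1: AUG Met / AUG Met — identical.
Codon 2: AUC Ile / AUU Ile — synonymous.
Codon 3: CCC Pro / GGU Gly — nonsynonymous.
Codon 4: AAA Lys / AAA Lys — identical.
Codon 5: UAC Tyr / UAU Tyr — synonymous.
Codon 6: GGC Gly / UGC Cys — nonsynonymous.
Nonsynonymous differences: 2 → different protein.

no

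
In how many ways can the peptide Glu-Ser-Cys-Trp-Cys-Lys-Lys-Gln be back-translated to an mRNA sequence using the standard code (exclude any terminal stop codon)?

384

Glu: 2 codons.
Ser: 6 codons.
Cys: 2 codons.
Trp: 1 codon.
Cys: 2 codons.
Lys: 2 codons.
Lys: 2 codons.
Gln: 2 codons.
2 × 6 × 2 × 1 × 2 × 2 × 2 × 2 = 384.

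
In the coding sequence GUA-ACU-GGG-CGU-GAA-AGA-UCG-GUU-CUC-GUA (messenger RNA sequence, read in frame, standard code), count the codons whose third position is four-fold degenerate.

8

Codon 1 GUA (Val): third position 4-fold.
Codon 2 ACU (Thr): third position 4-fold.
Codon 3 GGG (Gly): third position 4-fold.
Codon 4 CGU (Arg): third position 4-fold.
Codon 5 GAA (Glu): third position 2-fold.
Codon 6 AGA (Arg): third position 2-fold.
Codon 7 UCG (Ser): third position 4-fold.
Codon 8 GUU (Val): third position 4-fold.
Codon 9 CUC (Leu): third position 4-fold.
Codon 10 GUA (Val): third position 4-fold.
Four-fold degenerate third positions: 8.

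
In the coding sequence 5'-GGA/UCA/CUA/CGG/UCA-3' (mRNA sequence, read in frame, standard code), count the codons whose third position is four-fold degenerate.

Codon 1 GGA (Gly): third position 4-fold.
Codon 2 UCA (Ser): third position 4-fold.
Codon 3 CUA (Leu): third position 4-fold.
Codon 4 CGG (Arg): third position 4-fold.
Codon 5 UCA (Ser): third position 4-fold.
Four-fold degenerate third positions: 5.

5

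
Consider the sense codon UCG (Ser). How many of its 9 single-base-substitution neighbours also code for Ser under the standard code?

Position 1: none → 0 synonymous.
Position 2: none → 0 synonymous.
Position 3: UCU, UCC, UCA → 3 synonymous.
Total: 0 + 0 + 3 = 3.

3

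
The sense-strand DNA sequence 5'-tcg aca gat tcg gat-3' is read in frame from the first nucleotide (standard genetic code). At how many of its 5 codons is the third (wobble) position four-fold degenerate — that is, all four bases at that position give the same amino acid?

Codon 1 TCG (Ser): third position 4-fold.
Codon 2 ACA (Thr): third position 4-fold.
Codon 3 GAT (Asp): third position 2-fold.
Codon 4 TCG (Ser): third position 4-fold.
Codon 5 GAT (Asp): third position 2-fold.
Four-fold degenerate third positions: 3.

3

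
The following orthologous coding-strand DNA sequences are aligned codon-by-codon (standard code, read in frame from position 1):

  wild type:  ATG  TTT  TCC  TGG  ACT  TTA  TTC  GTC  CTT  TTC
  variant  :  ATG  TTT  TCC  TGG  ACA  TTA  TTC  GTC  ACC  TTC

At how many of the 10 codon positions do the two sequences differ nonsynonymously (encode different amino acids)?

1

Codon 1: ATG Met / ATG Met — identical.
Codon 2: TTT Phe / TTT Phe — identical.
Codon 3: TCC Ser / TCC Ser — identical.
Codon 4: TGG Trp / TGG Trp — identical.
Codon 5: ACT Thr / ACA Thr — synonymous.
Codon 6: TTA Leu / TTA Leu — identical.
Codon 7: TTC Phe / TTC Phe — identical.
Codon 8: GTC Val / GTC Val — identical.
Codon 9: CTT Leu / ACC Thr — nonsynonymous.
Codon 10: TTC Phe / TTC Phe — identical.
Nonsynonymous differences: 1.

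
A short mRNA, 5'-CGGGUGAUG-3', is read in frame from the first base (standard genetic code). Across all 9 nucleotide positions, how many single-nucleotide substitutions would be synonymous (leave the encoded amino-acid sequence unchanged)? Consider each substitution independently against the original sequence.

7

Codon 1 (CGG, Arg): 4 synonymous substitutions.
Codon 2 (GUG, Val): 3 synonymous substitutions.
Codon 3 (AUG, Met): 0 synonymous substitutions.
Total: 4 + 3 + 0 = 7.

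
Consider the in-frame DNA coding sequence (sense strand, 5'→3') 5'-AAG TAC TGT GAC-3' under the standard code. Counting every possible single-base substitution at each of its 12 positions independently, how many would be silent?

Codon 1 (AAG, Lys): 1 synonymous substitution.
Codon 2 (TAC, Tyr): 1 synonymous substitution.
Codon 3 (TGT, Cys): 1 synonymous substitution.
Codon 4 (GAC, Asp): 1 synonymous substitution.
Total: 1 + 1 + 1 + 1 = 4.

4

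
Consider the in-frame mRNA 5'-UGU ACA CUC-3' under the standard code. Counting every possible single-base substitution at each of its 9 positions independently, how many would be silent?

7

Codon 1 (UGU, Cys): 1 synonymous substitution.
Codon 2 (ACA, Thr): 3 synonymous substitutions.
Codon 3 (CUC, Leu): 3 synonymous substitutions.
Total: 1 + 3 + 3 = 7.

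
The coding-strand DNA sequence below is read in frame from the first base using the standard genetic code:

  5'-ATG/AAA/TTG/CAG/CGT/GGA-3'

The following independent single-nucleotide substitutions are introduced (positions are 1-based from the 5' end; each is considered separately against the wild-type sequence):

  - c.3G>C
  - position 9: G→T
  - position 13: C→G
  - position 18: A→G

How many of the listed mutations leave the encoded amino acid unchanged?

Codon 1: ATG (Met) → ATC (Ile) — missense.
Codon 3: TTG (Leu) → TTT (Phe) — missense.
Codon 5: CGT (Arg) → GGT (Gly) — missense.
Codon 6: GGA (Gly) → GGG (Gly) — synonymous.
Synonymous: 1 of 4.

1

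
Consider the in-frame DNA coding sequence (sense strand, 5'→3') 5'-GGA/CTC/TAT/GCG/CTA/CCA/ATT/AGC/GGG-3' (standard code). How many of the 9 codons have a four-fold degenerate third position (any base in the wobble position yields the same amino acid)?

6

Codon 1 GGA (Gly): third position 4-fold.
Codon 2 CTC (Leu): third position 4-fold.
Codon 3 TAT (Tyr): third position 2-fold.
Codon 4 GCG (Ala): third position 4-fold.
Codon 5 CTA (Leu): third position 4-fold.
Codon 6 CCA (Pro): third position 4-fold.
Codon 7 ATT (Ile): third position 3-fold.
Codon 8 AGC (Ser): third position 2-fold.
Codon 9 GGG (Gly): third position 4-fold.
Four-fold degenerate third positions: 6.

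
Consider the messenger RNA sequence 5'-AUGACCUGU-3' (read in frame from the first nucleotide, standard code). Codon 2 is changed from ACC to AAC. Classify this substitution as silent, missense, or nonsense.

missense

Position 5 falls in codon 2: ACC → Thr.
After the substitution the codon is AAC → Asn.
Thr ≠ Asn, so this is a missense mutation.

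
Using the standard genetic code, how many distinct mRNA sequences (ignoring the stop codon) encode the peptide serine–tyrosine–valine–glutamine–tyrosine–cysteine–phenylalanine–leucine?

4608

Ser: 6 codons.
Tyr: 2 codons.
Val: 4 codons.
Gln: 2 codons.
Tyr: 2 codons.
Cys: 2 codons.
Phe: 2 codons.
Leu: 6 codons.
6 × 2 × 4 × 2 × 2 × 2 × 2 × 6 = 4608.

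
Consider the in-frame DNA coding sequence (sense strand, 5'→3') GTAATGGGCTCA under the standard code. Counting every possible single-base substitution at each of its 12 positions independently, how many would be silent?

9

Codon 1 (GTA, Val): 3 synonymous substitutions.
Codon 2 (ATG, Met): 0 synonymous substitutions.
Codon 3 (GGC, Gly): 3 synonymous substitutions.
Codon 4 (TCA, Ser): 3 synonymous substitutions.
Total: 3 + 0 + 3 + 3 = 9.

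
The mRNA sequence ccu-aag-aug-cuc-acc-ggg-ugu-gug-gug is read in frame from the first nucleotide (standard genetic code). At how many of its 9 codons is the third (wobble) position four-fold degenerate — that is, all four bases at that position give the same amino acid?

6

Codon 1 CCU (Pro): third position 4-fold.
Codon 2 AAG (Lys): third position 2-fold.
Codon 3 AUG (Met): third position 1-fold.
Codon 4 CUC (Leu): third position 4-fold.
Codon 5 ACC (Thr): third position 4-fold.
Codon 6 GGG (Gly): third position 4-fold.
Codon 7 UGU (Cys): third position 2-fold.
Codon 8 GUG (Val): third position 4-fold.
Codon 9 GUG (Val): third position 4-fold.
Four-fold degenerate third positions: 6.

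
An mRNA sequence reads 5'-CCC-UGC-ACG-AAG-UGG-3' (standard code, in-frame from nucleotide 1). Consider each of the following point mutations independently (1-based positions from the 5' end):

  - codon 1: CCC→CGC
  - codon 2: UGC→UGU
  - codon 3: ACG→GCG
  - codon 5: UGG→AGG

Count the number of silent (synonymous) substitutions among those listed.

Codon 1: CCC (Pro) → CGC (Arg) — missense.
Codon 2: UGC (Cys) → UGU (Cys) — synonymous.
Codon 3: ACG (Thr) → GCG (Ala) — missense.
Codon 5: UGG (Trp) → AGG (Arg) — missense.
Synonymous: 1 of 4.

1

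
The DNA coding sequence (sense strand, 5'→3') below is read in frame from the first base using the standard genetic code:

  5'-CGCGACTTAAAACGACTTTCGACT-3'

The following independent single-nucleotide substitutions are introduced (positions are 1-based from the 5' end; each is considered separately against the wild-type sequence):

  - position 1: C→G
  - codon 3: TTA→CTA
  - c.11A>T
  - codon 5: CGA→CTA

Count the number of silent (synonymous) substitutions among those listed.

1

Codon 1: CGC (Arg) → GGC (Gly) — missense.
Codon 3: TTA (Leu) → CTA (Leu) — synonymous.
Codon 4: AAA (Lys) → ATA (Ile) — missense.
Codon 5: CGA (Arg) → CTA (Leu) — missense.
Synonymous: 1 of 4.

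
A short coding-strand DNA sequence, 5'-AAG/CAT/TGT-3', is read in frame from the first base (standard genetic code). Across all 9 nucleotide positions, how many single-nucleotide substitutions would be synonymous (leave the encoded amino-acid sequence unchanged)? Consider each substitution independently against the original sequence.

3

Codon 1 (AAG, Lys): 1 synonymous substitution.
Codon 2 (CAT, His): 1 synonymous substitution.
Codon 3 (TGT, Cys): 1 synonymous substitution.
Total: 1 + 1 + 1 = 3.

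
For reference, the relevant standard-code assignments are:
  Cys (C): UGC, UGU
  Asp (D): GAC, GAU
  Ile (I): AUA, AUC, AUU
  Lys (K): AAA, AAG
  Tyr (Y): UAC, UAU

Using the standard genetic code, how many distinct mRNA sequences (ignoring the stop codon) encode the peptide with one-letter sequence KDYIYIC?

288

Lys: 2 codons.
Asp: 2 codons.
Tyr: 2 codons.
Ile: 3 codons.
Tyr: 2 codons.
Ile: 3 codons.
Cys: 2 codons.
2 × 2 × 2 × 3 × 2 × 3 × 2 = 288.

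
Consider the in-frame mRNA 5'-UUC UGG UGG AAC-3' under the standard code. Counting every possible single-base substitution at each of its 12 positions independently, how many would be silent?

2

Codon 1 (UUC, Phe): 1 synonymous substitution.
Codon 2 (UGG, Trp): 0 synonymous substitutions.
Codon 3 (UGG, Trp): 0 synonymous substitutions.
Codon 4 (AAC, Asn): 1 synonymous substitution.
Total: 1 + 0 + 0 + 1 = 2.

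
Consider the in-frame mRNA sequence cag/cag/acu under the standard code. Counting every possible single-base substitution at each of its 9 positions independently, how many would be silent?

Codon 1 (CAG, Gln): 1 synonymous substitution.
Codon 2 (CAG, Gln): 1 synonymous substitution.
Codon 3 (ACU, Thr): 3 synonymous substitutions.
Total: 1 + 1 + 3 = 5.

5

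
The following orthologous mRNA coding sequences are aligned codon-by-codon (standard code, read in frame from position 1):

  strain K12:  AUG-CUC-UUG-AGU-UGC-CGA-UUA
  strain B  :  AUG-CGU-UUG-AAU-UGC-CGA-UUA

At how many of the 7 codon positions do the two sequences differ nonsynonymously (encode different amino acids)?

2

Codon 1: AUG Met / AUG Met — identical.
Codon 2: CUC Leu / CGU Arg — nonsynonymous.
Codon 3: UUG Leu / UUG Leu — identical.
Codon 4: AGU Ser / AAU Asn — nonsynonymous.
Codon 5: UGC Cys / UGC Cys — identical.
Codon 6: CGA Arg / CGA Arg — identical.
Codon 7: UUA Leu / UUA Leu — identical.
Nonsynonymous differences: 2.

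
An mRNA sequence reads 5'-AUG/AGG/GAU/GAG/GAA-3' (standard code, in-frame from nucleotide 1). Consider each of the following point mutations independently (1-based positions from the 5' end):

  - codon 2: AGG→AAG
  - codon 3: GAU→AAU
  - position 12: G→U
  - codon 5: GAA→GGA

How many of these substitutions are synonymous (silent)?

0

Codon 2: AGG (Arg) → AAG (Lys) — missense.
Codon 3: GAU (Asp) → AAU (Asn) — missense.
Codon 4: GAG (Glu) → GAU (Asp) — missense.
Codon 5: GAA (Glu) → GGA (Gly) — missense.
Synonymous: 0 of 4.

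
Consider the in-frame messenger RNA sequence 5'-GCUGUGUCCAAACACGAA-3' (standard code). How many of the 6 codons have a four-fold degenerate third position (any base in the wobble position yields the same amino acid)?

3

Codon 1 GCU (Ala): third position 4-fold.
Codon 2 GUG (Val): third position 4-fold.
Codon 3 UCC (Ser): third position 4-fold.
Codon 4 AAA (Lys): third position 2-fold.
Codon 5 CAC (His): third position 2-fold.
Codon 6 GAA (Glu): third position 2-fold.
Four-fold degenerate third positions: 3.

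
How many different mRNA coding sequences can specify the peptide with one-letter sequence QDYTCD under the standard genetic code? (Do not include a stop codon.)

Gln: 2 codons.
Asp: 2 codons.
Tyr: 2 codons.
Thr: 4 codons.
Cys: 2 codons.
Asp: 2 codons.
2 × 2 × 2 × 4 × 2 × 2 = 128.

128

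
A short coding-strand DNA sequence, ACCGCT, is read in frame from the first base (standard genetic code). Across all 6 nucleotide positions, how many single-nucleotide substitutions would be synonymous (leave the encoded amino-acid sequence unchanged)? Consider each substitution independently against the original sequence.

6

Codon 1 (ACC, Thr): 3 synonymous substitutions.
Codon 2 (GCT, Ala): 3 synonymous substitutions.
Total: 3 + 3 = 6.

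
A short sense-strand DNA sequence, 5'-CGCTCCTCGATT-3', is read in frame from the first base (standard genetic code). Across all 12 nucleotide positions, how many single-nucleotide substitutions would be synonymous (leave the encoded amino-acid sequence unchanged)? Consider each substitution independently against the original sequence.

Codon 1 (CGC, Arg): 3 synonymous substitutions.
Codon 2 (TCC, Ser): 3 synonymous substitutions.
Codon 3 (TCG, Ser): 3 synonymous substitutions.
Codon 4 (ATT, Ile): 2 synonymous substitutions.
Total: 3 + 3 + 3 + 2 = 11.

11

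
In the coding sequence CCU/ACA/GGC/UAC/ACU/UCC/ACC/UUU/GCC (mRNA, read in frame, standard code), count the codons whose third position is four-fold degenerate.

7

Codon 1 CCU (Pro): third position 4-fold.
Codon 2 ACA (Thr): third position 4-fold.
Codon 3 GGC (Gly): third position 4-fold.
Codon 4 UAC (Tyr): third position 2-fold.
Codon 5 ACU (Thr): third position 4-fold.
Codon 6 UCC (Ser): third position 4-fold.
Codon 7 ACC (Thr): third position 4-fold.
Codon 8 UUU (Phe): third position 2-fold.
Codon 9 GCC (Ala): third position 4-fold.
Four-fold degenerate third positions: 7.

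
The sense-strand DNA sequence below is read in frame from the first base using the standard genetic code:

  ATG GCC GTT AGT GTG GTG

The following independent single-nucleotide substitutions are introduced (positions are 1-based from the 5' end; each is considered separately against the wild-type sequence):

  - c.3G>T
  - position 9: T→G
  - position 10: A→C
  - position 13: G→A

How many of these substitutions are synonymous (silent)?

1

Codon 1: ATG (Met) → ATT (Ile) — missense.
Codon 3: GTT (Val) → GTG (Val) — synonymous.
Codon 4: AGT (Ser) → CGT (Arg) — missense.
Codon 5: GTG (Val) → ATG (Met) — missense.
Synonymous: 1 of 4.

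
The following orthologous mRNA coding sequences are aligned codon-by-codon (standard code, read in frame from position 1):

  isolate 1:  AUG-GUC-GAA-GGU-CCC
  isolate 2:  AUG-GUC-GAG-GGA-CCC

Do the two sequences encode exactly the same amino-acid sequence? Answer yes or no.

Codon 1: AUG Met / AUG Met — identical.
Codon 2: GUC Val / GUC Val — identical.
Codon 3: GAA Glu / GAG Glu — synonymous.
Codon 4: GGU Gly / GGA Gly — synonymous.
Codon 5: CCC Pro / CCC Pro — identical.
Nonsynonymous differences: 0 → same protein.

yes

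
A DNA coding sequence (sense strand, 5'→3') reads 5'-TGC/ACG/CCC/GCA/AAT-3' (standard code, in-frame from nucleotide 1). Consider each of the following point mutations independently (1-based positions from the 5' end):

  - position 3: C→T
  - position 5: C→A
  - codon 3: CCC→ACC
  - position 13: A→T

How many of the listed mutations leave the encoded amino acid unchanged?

Codon 1: TGC (Cys) → TGT (Cys) — synonymous.
Codon 2: ACG (Thr) → AAG (Lys) — missense.
Codon 3: CCC (Pro) → ACC (Thr) — missense.
Codon 5: AAT (Asn) → TAT (Tyr) — missense.
Synonymous: 1 of 4.

1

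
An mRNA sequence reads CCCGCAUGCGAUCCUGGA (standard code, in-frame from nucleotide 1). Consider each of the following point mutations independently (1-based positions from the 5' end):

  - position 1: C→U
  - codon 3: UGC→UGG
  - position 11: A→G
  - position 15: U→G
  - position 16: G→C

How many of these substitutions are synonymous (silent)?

1

Codon 1: CCC (Pro) → UCC (Ser) — missense.
Codon 3: UGC (Cys) → UGG (Trp) — missense.
Codon 4: GAU (Asp) → GGU (Gly) — missense.
Codon 5: CCU (Pro) → CCG (Pro) — synonymous.
Codon 6: GGA (Gly) → CGA (Arg) — missense.
Synonymous: 1 of 5.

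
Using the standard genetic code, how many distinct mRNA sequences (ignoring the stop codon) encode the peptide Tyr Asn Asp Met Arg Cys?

96

Tyr: 2 codons.
Asn: 2 codons.
Asp: 2 codons.
Met: 1 codon.
Arg: 6 codons.
Cys: 2 codons.
2 × 2 × 2 × 1 × 6 × 2 = 96.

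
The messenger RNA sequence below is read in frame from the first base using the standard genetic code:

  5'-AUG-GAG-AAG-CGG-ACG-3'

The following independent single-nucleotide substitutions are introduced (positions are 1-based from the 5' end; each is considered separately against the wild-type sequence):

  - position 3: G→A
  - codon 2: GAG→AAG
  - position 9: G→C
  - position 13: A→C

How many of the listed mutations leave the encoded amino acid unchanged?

0

Codon 1: AUG (Met) → AUA (Ile) — missense.
Codon 2: GAG (Glu) → AAG (Lys) — missense.
Codon 3: AAG (Lys) → AAC (Asn) — missense.
Codon 5: ACG (Thr) → CCG (Pro) — missense.
Synonymous: 0 of 4.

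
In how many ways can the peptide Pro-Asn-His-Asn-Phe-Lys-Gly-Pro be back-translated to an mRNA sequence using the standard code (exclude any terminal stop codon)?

2048

Pro: 4 codons.
Asn: 2 codons.
His: 2 codons.
Asn: 2 codons.
Phe: 2 codons.
Lys: 2 codons.
Gly: 4 codons.
Pro: 4 codons.
4 × 2 × 2 × 2 × 2 × 2 × 4 × 4 = 2048.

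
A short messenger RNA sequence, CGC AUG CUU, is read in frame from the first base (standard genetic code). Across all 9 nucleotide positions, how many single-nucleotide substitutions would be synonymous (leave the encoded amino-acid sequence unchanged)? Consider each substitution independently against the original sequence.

6

Codon 1 (CGC, Arg): 3 synonymous substitutions.
Codon 2 (AUG, Met): 0 synonymous substitutions.
Codon 3 (CUU, Leu): 3 synonymous substitutions.
Total: 3 + 0 + 3 = 6.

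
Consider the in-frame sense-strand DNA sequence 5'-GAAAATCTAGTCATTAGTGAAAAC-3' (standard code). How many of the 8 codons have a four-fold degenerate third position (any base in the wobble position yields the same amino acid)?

Codon 1 GAA (Glu): third position 2-fold.
Codon 2 AAT (Asn): third position 2-fold.
Codon 3 CTA (Leu): third position 4-fold.
Codon 4 GTC (Val): third position 4-fold.
Codon 5 ATT (Ile): third position 3-fold.
Codon 6 AGT (Ser): third position 2-fold.
Codon 7 GAA (Glu): third position 2-fold.
Codon 8 AAC (Asn): third position 2-fold.
Four-fold degenerate third positions: 2.

2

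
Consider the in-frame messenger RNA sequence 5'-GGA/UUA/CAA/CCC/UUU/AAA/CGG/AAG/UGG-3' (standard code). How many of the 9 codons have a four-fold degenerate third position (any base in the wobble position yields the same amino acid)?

3

Codon 1 GGA (Gly): third position 4-fold.
Codon 2 UUA (Leu): third position 2-fold.
Codon 3 CAA (Gln): third position 2-fold.
Codon 4 CCC (Pro): third position 4-fold.
Codon 5 UUU (Phe): third position 2-fold.
Codon 6 AAA (Lys): third position 2-fold.
Codon 7 CGG (Arg): third position 4-fold.
Codon 8 AAG (Lys): third position 2-fold.
Codon 9 UGG (Trp): third position 1-fold.
Four-fold degenerate third positions: 3.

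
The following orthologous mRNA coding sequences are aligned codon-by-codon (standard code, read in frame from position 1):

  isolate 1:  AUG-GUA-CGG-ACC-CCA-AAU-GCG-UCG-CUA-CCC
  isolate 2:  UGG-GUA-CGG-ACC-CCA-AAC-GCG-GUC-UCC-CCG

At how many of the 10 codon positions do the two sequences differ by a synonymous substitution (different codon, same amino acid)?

2

Codon 1: AUG Met / UGG Trp — nonsynonymous.
Codon 2: GUA Val / GUA Val — identical.
Codon 3: CGG Arg / CGG Arg — identical.
Codon 4: ACC Thr / ACC Thr — identical.
Codon 5: CCA Pro / CCA Pro — identical.
Codon 6: AAU Asn / AAC Asn — synonymous.
Codon 7: GCG Ala / GCG Ala — identical.
Codon 8: UCG Ser / GUC Val — nonsynonymous.
Codon 9: CUA Leu / UCC Ser — nonsynonymous.
Codon 10: CCC Pro / CCG Pro — synonymous.
Synonymous differences: 2.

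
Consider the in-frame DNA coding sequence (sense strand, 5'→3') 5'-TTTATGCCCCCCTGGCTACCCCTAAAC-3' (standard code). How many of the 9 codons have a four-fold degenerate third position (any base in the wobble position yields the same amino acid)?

5

Codon 1 TTT (Phe): third position 2-fold.
Codon 2 ATG (Met): third position 1-fold.
Codon 3 CCC (Pro): third position 4-fold.
Codon 4 CCC (Pro): third position 4-fold.
Codon 5 TGG (Trp): third position 1-fold.
Codon 6 CTA (Leu): third position 4-fold.
Codon 7 CCC (Pro): third position 4-fold.
Codon 8 CTA (Leu): third position 4-fold.
Codon 9 AAC (Asn): third position 2-fold.
Four-fold degenerate third positions: 5.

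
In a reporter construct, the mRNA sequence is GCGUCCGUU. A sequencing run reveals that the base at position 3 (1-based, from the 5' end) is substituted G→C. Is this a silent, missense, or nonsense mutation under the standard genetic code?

Position 3 falls in codon 1: GCG → Ala.
After the substitution the codon is GCC → Ala.
Both encode Ala, so the change is synonymous.

silent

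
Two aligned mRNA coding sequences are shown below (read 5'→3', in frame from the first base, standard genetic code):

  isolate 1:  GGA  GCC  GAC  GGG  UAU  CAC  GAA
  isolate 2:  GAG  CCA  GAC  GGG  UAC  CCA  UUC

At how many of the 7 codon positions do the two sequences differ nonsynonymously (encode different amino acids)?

Codon 1: GGA Gly / GAG Glu — nonsynonymous.
Codon 2: GCC Ala / CCA Pro — nonsynonymous.
Codon 3: GAC Asp / GAC Asp — identical.
Codon 4: GGG Gly / GGG Gly — identical.
Codon 5: UAU Tyr / UAC Tyr — synonymous.
Codon 6: CAC His / CCA Pro — nonsynonymous.
Codon 7: GAA Glu / UUC Phe — nonsynonymous.
Nonsynonymous differences: 4.

4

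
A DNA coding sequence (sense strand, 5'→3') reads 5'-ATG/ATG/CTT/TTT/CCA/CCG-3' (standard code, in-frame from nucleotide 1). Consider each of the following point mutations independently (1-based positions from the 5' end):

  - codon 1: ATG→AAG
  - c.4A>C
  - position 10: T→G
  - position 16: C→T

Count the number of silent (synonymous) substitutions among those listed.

Codon 1: ATG (Met) → AAG (Lys) — missense.
Codon 2: ATG (Met) → CTG (Leu) — missense.
Codon 4: TTT (Phe) → GTT (Val) — missense.
Codon 6: CCG (Pro) → TCG (Ser) — missense.
Synonymous: 0 of 4.

0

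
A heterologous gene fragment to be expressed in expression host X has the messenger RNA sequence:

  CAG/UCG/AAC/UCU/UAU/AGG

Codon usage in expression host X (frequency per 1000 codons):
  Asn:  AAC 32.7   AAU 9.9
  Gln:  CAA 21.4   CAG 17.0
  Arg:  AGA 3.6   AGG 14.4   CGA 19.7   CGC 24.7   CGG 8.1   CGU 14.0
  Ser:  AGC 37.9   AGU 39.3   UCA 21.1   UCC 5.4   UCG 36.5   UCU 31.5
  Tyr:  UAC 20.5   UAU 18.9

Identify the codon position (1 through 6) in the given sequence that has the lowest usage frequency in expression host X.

Codon 1 CAG (Gln): 17.0 per 1000.
Codon 2 UCG (Ser): 36.5 per 1000.
Codon 3 AAC (Asn): 32.7 per 1000.
Codon 4 UCU (Ser): 31.5 per 1000.
Codon 5 UAU (Tyr): 18.9 per 1000.
Codon 6 AGG (Arg): 14.4 per 1000.
Lowest frequency is 14.4 at codon 6.

6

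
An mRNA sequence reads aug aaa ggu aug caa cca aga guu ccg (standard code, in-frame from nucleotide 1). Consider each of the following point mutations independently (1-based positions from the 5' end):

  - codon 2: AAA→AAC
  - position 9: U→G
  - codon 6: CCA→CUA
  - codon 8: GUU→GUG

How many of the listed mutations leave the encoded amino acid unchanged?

Codon 2: AAA (Lys) → AAC (Asn) — missense.
Codon 3: GGU (Gly) → GGG (Gly) — synonymous.
Codon 6: CCA (Pro) → CUA (Leu) — missense.
Codon 8: GUU (Val) → GUG (Val) — synonymous.
Synonymous: 2 of 4.

2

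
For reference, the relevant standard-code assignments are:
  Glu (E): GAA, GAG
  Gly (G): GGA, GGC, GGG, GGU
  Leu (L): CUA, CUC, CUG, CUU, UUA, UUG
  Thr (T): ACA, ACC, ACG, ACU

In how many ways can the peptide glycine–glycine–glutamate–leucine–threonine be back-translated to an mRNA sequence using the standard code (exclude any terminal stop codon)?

768

Gly: 4 codons.
Gly: 4 codons.
Glu: 2 codons.
Leu: 6 codons.
Thr: 4 codons.
4 × 4 × 2 × 6 × 4 = 768.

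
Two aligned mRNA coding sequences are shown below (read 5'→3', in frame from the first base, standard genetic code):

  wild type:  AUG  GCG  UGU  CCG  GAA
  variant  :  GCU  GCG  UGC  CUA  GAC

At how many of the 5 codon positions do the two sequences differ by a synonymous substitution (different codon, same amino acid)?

Codon 1: AUG Met / GCU Ala — nonsynonymous.
Codon 2: GCG Ala / GCG Ala — identical.
Codon 3: UGU Cys / UGC Cys — synonymous.
Codon 4: CCG Pro / CUA Leu — nonsynonymous.
Codon 5: GAA Glu / GAC Asp — nonsynonymous.
Synonymous differences: 1.

1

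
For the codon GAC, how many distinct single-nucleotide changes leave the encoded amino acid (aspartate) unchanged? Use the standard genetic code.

Position 1: none → 0 synonymous.
Position 2: none → 0 synonymous.
Position 3: GAU → 1 synonymous.
Total: 0 + 0 + 1 = 1.

1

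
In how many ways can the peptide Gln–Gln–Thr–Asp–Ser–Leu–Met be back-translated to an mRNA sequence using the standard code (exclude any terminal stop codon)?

Gln: 2 codons.
Gln: 2 codons.
Thr: 4 codons.
Asp: 2 codons.
Ser: 6 codons.
Leu: 6 codons.
Met: 1 codon.
2 × 2 × 4 × 2 × 6 × 6 × 1 = 1152.

1152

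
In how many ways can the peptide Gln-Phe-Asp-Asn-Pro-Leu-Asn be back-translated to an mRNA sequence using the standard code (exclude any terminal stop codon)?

768

Gln: 2 codons.
Phe: 2 codons.
Asp: 2 codons.
Asn: 2 codons.
Pro: 4 codons.
Leu: 6 codons.
Asn: 2 codons.
2 × 2 × 2 × 2 × 4 × 6 × 2 = 768.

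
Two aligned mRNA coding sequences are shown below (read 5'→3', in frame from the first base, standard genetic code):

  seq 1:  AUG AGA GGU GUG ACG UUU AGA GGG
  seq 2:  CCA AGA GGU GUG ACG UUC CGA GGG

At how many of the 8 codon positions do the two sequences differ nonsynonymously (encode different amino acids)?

Codon 1: AUG Met / CCA Pro — nonsynonymous.
Codon 2: AGA Arg / AGA Arg — identical.
Codon 3: GGU Gly / GGU Gly — identical.
Codon 4: GUG Val / GUG Val — identical.
Codon 5: ACG Thr / ACG Thr — identical.
Codon 6: UUU Phe / UUC Phe — synonymous.
Codon 7: AGA Arg / CGA Arg — synonymous.
Codon 8: GGG Gly / GGG Gly — identical.
Nonsynonymous differences: 1.

1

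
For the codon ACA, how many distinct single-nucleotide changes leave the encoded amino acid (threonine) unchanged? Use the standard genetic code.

3

Position 1: none → 0 synonymous.
Position 2: none → 0 synonymous.
Position 3: ACU, ACC, ACG → 3 synonymous.
Total: 0 + 0 + 3 = 3.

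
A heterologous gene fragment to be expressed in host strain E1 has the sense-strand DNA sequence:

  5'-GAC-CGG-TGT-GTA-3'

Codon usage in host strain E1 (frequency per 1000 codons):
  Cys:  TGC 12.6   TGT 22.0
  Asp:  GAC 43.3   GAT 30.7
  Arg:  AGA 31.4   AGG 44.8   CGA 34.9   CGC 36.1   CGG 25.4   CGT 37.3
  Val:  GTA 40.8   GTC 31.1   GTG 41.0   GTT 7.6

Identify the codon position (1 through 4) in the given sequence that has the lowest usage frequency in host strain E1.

Codon 1 GAC (Asp): 43.3 per 1000.
Codon 2 CGG (Arg): 25.4 per 1000.
Codon 3 TGT (Cys): 22.0 per 1000.
Codon 4 GTA (Val): 40.8 per 1000.
Lowest frequency is 22.0 at codon 3.

3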